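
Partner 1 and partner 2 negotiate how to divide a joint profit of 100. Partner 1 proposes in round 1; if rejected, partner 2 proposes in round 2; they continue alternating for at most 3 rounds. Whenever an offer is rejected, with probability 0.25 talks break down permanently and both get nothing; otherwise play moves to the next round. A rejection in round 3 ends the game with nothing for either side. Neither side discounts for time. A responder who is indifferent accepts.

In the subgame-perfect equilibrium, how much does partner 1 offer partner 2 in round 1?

18.75

Round 3 (partner 1 proposes): partner 2 will accept anything ≥ 0, so partner 1 offers 0 and keeps 100.
Round 2 (partner 2 proposes): rejecting gives partner 1 an expected 0.75 × 100 = 75. Partner 2 offers 75 and keeps 100 − 75 = 25.
Round 1 (partner 1 proposes): rejecting gives partner 2 an expected 0.75 × 25 = 18.75. Partner 1 offers 18.75 and keeps 100 − 18.75 = 81.25.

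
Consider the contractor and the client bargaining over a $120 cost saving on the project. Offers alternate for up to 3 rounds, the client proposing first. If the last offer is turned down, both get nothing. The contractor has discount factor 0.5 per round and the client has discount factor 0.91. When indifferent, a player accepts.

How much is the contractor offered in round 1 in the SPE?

Round 3 (the client proposes): the contractor will accept anything ≥ 0, so the client offers 0 and keeps 120.
Round 2 (the contractor proposes): the client can get 120 next round, worth 0.91 × 120 = 109.2 now. The contractor offers 109.2 and keeps 120 − 109.2 = 10.8.
Round 1 (the client proposes): the contractor can get 10.8 next round, worth 0.5 × 10.8 = 5.4 now. The client offers 5.4 and keeps 120 − 5.4 = 114.6.

5.4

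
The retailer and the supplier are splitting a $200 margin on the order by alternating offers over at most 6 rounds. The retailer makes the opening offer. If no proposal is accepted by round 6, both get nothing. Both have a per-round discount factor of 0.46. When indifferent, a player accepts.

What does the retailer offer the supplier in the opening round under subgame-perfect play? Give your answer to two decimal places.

64.31

Solve by backward induction from round 6.
Round 6 (the supplier proposes): the retailer will accept anything ≥ 0, so the supplier offers 0 and keeps 200.
Round 5 (the retailer proposes): the supplier can get 200 next round, worth 0.46 × 200 = 92 now. The retailer offers 92 and keeps 200 − 92 = 108.
Round 4 (the supplier proposes): the retailer can get 108 next round, worth 0.46 × 108 = 49.68 now, so the supplier offers 49.68, keeping 150.32.
Round 3 (the retailer proposes): the supplier can get 150.32 next round, worth 0.46 × 150.32 = 69.1472 now. The retailer offers 69.1472 and keeps 200 − 69.1472 = 130.8528.
Round 2 (the supplier proposes): the retailer can get 130.8528 next round, worth 0.46 × 130.8528 = 60.192288 now. The supplier offers 60.192288 and keeps 200 − 60.192288 = 139.807712.
Round 1 (the retailer proposes): the supplier can get 139.807712 next round, worth 0.46 × 139.807712 = 64.31154752 now, so the retailer offers 64.31154752, keeping 135.68845248.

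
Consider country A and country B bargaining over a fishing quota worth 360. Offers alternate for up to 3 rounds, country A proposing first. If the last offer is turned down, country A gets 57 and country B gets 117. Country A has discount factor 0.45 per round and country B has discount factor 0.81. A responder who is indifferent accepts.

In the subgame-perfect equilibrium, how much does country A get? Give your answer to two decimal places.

156.97

Round 3 (country A proposes): country B gets 117 if talks fail, so country A offers 117 and keeps 243.
Round 2 (country B proposes): country A can get 243 next round, worth 0.45 × 243 = 109.35 now. Country B offers 109.35 and keeps 360 − 109.35 = 250.65.
Round 1 (country A proposes): country B can get 250.65 next round, worth 0.81 × 250.65 = 203.0265 now. Country A offers 203.0265 and keeps 360 − 203.0265 = 156.9735.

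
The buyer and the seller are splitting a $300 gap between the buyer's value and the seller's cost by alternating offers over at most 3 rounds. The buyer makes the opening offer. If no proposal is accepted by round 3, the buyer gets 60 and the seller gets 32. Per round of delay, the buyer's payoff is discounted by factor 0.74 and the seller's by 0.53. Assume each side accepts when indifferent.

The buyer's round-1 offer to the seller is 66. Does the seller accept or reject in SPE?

Accept

Work out the seller's continuation value if the offer is rejected.
Round 3 (the buyer proposes): the seller gets 32 if talks fail, so the buyer offers 32 and keeps 268.
Round 2 (the seller proposes): the buyer can get 268 next round, worth 0.74 × 268 = 198.32 now; the seller offers that and keeps 101.68.
So by rejecting in round 1, the seller gets 101.68 next round, worth 0.53 × 101.68 = 53.8904 now.
Offer 66 ≥ 53.8904, so the seller accepts.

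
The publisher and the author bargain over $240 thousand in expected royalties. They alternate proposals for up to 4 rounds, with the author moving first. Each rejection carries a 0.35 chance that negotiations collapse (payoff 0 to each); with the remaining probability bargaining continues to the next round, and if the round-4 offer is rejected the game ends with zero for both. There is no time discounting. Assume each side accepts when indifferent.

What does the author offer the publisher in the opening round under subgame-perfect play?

120.51

Round 4 (the publisher proposes): rejection yields 0 for the author; the publisher offers 0 and keeps 240.
Round 3 (the author proposes): rejecting gives the publisher an expected 0.65 × 240 = 156. The author offers 156 and keeps 240 − 156 = 84.
Round 2 (the publisher proposes): rejecting gives the author an expected 0.65 × 84 = 54.6; the publisher offers that and keeps 185.4.
Round 1 (the author proposes): rejecting gives the publisher an expected 0.65 × 185.4 = 120.51, so the author offers 120.51, keeping 119.49.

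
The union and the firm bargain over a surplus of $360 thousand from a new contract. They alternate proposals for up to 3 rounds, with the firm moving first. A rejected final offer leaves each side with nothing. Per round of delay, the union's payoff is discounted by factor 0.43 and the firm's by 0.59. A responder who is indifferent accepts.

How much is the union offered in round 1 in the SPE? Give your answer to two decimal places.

Round 3 (the firm proposes): the union will accept anything ≥ 0, so the firm offers 0 and keeps 360.
Round 2 (the union proposes): the firm can get 360 next round, worth 0.59 × 360 = 212.4 now. The union offers 212.4 and keeps 360 − 212.4 = 147.6.
Round 1 (the firm proposes): the union can get 147.6 next round, worth 0.43 × 147.6 = 63.468 now, so the firm offers 63.468, keeping 296.532.

63.47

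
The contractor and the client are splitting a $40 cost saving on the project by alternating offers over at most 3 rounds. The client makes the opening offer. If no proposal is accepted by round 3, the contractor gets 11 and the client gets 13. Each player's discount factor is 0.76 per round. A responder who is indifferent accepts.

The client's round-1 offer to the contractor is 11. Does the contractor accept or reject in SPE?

Round 3 (the client proposes): the contractor gets 11 if talks fail, so the client offers 11 and keeps 29.
Round 2 (the contractor proposes): the client can get 29 next round, worth 0.76 × 29 = 22.04 now. The contractor offers 22.04 and keeps 40 − 22.04 = 17.96.
So by rejecting in round 1, the contractor gets 17.96 next round, worth 0.76 × 17.96 = 13.6496 now.
Offer 11 < 13.6496, so the contractor rejects.

Reject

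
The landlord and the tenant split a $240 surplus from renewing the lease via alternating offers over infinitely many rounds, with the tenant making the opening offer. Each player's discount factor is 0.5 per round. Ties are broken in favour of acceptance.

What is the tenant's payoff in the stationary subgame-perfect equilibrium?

In a stationary SPE each proposer offers the other exactly their discounted continuation value.
If the tenant keeps x when proposing and the landlord keeps y when proposing, then x = 240 − 0.5y and y = 240 − 0.5x.
Solving: x = 240(1 − 0.5) / (1 − 0.5·0.5) = 120 / 0.75 = 160.
The landlord gets 240 − 160 = 80.

160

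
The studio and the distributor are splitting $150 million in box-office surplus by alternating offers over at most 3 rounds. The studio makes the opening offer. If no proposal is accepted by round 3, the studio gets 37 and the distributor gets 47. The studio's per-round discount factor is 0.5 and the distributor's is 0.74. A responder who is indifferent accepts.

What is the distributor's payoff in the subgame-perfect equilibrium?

Round 3 (the studio proposes): the distributor gets 47 if talks fail, so the studio offers 47 and keeps 103.
Round 2 (the distributor proposes): the studio can get 103 next round, worth 0.5 × 103 = 51.5 now, so the distributor offers 51.5, keeping 98.5.
Round 1 (the studio proposes): the distributor can get 98.5 next round, worth 0.74 × 98.5 = 72.89 now. The studio offers 72.89 and keeps 150 − 72.89 = 77.11.

72.89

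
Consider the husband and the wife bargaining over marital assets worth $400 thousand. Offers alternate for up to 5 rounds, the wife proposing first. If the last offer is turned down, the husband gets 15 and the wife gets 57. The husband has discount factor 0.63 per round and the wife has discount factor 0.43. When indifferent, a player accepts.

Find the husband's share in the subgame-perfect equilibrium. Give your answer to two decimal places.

By backward induction:
Round 5 (the wife proposes): the husband gets 15 if talks fail, so the wife offers 15 and keeps 385.
Round 4 (the husband proposes): the wife can get 385 next round, worth 0.43 × 385 = 165.55 now, so the husband offers 165.55, keeping 234.45.
Round 3 (the wife proposes): the husband can get 234.45 next round, worth 0.63 × 234.45 = 147.7035 now; the wife offers that and keeps 252.2965.
Round 2 (the husband proposes): the wife can get 252.2965 next round, worth 0.43 × 252.2965 = 108.487495 now; the husband offers that and keeps 291.512505.
Round 1 (the wife proposes): the husband can get 291.512505 next round, worth 0.63 × 291.512505 = 183.65287815 now. The wife offers 183.65287815 and keeps 400 − 183.65287815 = 216.34712185.

183.65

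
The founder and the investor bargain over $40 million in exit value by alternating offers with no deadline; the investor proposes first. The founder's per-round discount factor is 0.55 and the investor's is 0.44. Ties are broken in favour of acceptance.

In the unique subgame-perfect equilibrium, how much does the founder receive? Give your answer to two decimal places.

16.25

In a stationary SPE each proposer offers the other exactly their discounted continuation value.
If the investor keeps x when proposing and the founder keeps y when proposing, then x = 40 − 0.55y and y = 40 − 0.44x.
Solving: x = 40(1 − 0.55) / (1 − 0.44·0.55) = 18 / 0.758 ≈ 23.7467.
The founder gets 40 − 23.7467 ≈ 16.2533.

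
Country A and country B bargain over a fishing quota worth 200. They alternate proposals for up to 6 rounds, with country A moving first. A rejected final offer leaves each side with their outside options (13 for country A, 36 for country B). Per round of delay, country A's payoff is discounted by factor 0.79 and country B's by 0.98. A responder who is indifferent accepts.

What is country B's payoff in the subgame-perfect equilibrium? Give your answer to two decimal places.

Work backward from the last round.
Round 6 (country B proposes): country A gets 13 if talks fail, so country B offers 13 and keeps 187.
Round 5 (country A proposes): country B can get 187 next round, worth 0.98 × 187 = 183.26 now. Country A offers 183.26 and keeps 200 − 183.26 = 16.74.
Round 4 (country B proposes): country A can get 16.74 next round, worth 0.79 × 16.74 = 13.2246 now, so country B offers 13.2246, keeping 186.7754.
Round 3 (country A proposes): country B can get 186.7754 next round, worth 0.98 × 186.7754 = 183.039892 now. Country A offers 183.039892 and keeps 200 − 183.039892 = 16.960108.
Round 2 (country B proposes): country A can get 16.960108 next round, worth 0.79 × 16.960108 = 13.39848532 now; country B offers that and keeps 186.60151468.
Round 1 (country A proposes): country B can get 186.60151468 next round, worth 0.98 × 186.60151468 = 182.8694843864 now; country A offers that and keeps 17.1305156136.

182.87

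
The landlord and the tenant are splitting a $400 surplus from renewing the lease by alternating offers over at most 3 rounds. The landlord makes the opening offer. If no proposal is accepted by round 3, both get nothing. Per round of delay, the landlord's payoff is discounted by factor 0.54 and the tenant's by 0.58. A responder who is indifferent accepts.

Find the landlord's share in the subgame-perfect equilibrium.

293.28

Round 3 (the landlord proposes): the tenant will accept anything ≥ 0, so the landlord offers 0 and keeps 400.
Round 2 (the tenant proposes): the landlord can get 400 next round, worth 0.54 × 400 = 216 now, so the tenant offers 216, keeping 184.
Round 1 (the landlord proposes): the tenant can get 184 next round, worth 0.58 × 184 = 106.72 now. The landlord offers 106.72 and keeps 400 − 106.72 = 293.28.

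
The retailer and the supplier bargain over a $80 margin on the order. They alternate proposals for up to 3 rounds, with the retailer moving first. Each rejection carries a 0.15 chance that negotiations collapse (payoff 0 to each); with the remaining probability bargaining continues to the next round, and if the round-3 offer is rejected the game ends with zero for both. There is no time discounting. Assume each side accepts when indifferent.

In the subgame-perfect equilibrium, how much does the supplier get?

10.2

Round 3 (the retailer proposes): rejection yields 0 for the supplier; the retailer offers 0 and keeps 80.
Round 2 (the supplier proposes): rejecting gives the retailer an expected 0.85 × 80 = 68. The supplier offers 68 and keeps 80 − 68 = 12.
Round 1 (the retailer proposes): rejecting gives the supplier an expected 0.85 × 12 = 10.2, so the retailer offers 10.2, keeping 69.8.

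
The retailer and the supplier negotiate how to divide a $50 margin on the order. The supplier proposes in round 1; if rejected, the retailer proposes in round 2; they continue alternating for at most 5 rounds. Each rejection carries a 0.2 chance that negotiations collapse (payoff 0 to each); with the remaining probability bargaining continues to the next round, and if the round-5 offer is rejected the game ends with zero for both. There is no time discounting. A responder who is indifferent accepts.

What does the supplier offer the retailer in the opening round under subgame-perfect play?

By backward induction:
Round 5 (the supplier proposes): rejection yields 0 for the retailer; the supplier offers 0 and keeps 50.
Round 4 (the retailer proposes): rejecting gives the supplier an expected 0.8 × 50 = 40; the retailer offers that and keeps 10.
Round 3 (the supplier proposes): rejecting gives the retailer an expected 0.8 × 10 = 8; the supplier offers that and keeps 42.
Round 2 (the retailer proposes): rejecting gives the supplier an expected 0.8 × 42 = 33.6. The retailer offers 33.6 and keeps 50 − 33.6 = 16.4.
Round 1 (the supplier proposes): rejecting gives the retailer an expected 0.8 × 16.4 = 13.12, so the supplier offers 13.12, keeping 36.88.

13.12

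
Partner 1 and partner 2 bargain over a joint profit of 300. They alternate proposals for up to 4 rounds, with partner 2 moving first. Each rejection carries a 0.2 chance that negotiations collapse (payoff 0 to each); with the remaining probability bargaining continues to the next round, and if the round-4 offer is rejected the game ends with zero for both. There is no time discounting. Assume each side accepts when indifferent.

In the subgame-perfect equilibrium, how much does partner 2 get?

Round 4 (partner 1 proposes): rejection yields 0 for partner 2; partner 1 offers 0 and keeps 300.
Round 3 (partner 2 proposes): rejecting gives partner 1 an expected 0.8 × 300 = 240; partner 2 offers that and keeps 60.
Round 2 (partner 1 proposes): rejecting gives partner 2 an expected 0.8 × 60 = 48; partner 1 offers that and keeps 252.
Round 1 (partner 2 proposes): rejecting gives partner 1 an expected 0.8 × 252 = 201.6. Partner 2 offers 201.6 and keeps 300 − 201.6 = 98.4.

98.4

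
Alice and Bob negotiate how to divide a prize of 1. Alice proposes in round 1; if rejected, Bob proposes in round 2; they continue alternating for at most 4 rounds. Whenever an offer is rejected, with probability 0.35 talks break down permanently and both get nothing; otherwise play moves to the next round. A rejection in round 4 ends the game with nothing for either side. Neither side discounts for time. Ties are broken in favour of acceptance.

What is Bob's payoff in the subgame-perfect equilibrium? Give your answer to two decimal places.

0.50

Round 4 (Bob proposes): Alice will accept anything ≥ 0, so Bob offers 0 and keeps 1.
Round 3 (Alice proposes): rejecting gives Bob an expected 0.65 × 1 = 0.65. Alice offers 0.65 and keeps 1 − 0.65 = 0.35.
Round 2 (Bob proposes): rejecting gives Alice an expected 0.65 × 0.35 = 0.2275; Bob offers that and keeps 0.7725.
Round 1 (Alice proposes): rejecting gives Bob an expected 0.65 × 0.7725 = 0.502125; Alice offers that and keeps 0.497875.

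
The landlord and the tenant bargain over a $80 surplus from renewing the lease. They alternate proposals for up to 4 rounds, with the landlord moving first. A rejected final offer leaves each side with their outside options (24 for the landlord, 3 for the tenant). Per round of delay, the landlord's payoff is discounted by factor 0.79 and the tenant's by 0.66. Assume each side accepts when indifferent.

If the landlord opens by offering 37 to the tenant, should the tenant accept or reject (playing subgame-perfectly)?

Accept

Round 4 (the tenant proposes): the landlord gets 24 if talks fail, so the tenant offers 24 and keeps 56.
Round 3 (the landlord proposes): the tenant can get 56 next round, worth 0.66 × 56 = 36.96 now; the landlord offers that and keeps 43.04.
Round 2 (the tenant proposes): the landlord can get 43.04 next round, worth 0.79 × 43.04 = 34.0016 now; the tenant offers that and keeps 45.9984.
So by rejecting in round 1, the tenant gets 45.9984 next round, worth 0.66 × 45.9984 = 30.358944 now.
Offer 37 ≥ 30.358944, so the tenant accepts.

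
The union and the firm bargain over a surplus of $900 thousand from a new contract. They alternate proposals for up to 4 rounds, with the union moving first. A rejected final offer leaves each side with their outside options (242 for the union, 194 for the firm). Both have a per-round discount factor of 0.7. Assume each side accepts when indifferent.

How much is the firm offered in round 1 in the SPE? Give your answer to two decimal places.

414.69

Work backward from the last round.
Round 4 (the firm proposes): the union gets 242 if talks fail, so the firm offers 242 and keeps 658.
Round 3 (the union proposes): the firm can get 658 next round, worth 0.7 × 658 = 460.6 now. The union offers 460.6 and keeps 900 − 460.6 = 439.4.
Round 2 (the firm proposes): the union can get 439.4 next round, worth 0.7 × 439.4 = 307.58 now; the firm offers that and keeps 592.42.
Round 1 (the union proposes): the firm can get 592.42 next round, worth 0.7 × 592.42 = 414.694 now; the union offers that and keeps 485.306.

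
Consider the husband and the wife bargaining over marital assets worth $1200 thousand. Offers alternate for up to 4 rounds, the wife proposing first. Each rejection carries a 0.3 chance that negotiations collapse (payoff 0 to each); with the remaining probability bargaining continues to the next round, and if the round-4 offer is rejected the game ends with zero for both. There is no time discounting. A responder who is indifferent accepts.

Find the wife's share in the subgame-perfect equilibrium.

Round 4 (the husband proposes): the wife will accept anything ≥ 0, so the husband offers 0 and keeps 1200.
Round 3 (the wife proposes): rejecting gives the husband an expected 0.7 × 1200 = 840. The wife offers 840 and keeps 1200 − 840 = 360.
Round 2 (the husband proposes): rejecting gives the wife an expected 0.7 × 360 = 252. The husband offers 252 and keeps 1200 − 252 = 948.
Round 1 (the wife proposes): rejecting gives the husband an expected 0.7 × 948 = 663.6, so the wife offers 663.6, keeping 536.4.

536.4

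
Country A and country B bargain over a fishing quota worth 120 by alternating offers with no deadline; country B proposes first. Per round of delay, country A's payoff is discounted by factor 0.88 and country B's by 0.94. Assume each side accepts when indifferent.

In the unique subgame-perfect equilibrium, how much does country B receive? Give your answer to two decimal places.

83.33

When country B proposes, country A accepts any offer worth at least 0.88 times what country A would get by proposing next round; and vice versa.
This gives x = 120 − 0.88y and y = 120 − 0.94x, where x and y are each side's share when it proposes.
Hence (1 − 0.88·0.94)x = 120(1 − 0.88), i.e. 0.1728·x = 14.4.
x ≈ 83.3333; country A's share is 120 − x ≈ 36.6667.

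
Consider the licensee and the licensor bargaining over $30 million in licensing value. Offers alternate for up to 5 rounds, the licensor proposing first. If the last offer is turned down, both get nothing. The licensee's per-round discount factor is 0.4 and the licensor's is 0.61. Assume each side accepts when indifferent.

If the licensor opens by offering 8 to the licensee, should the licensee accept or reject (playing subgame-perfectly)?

Round 5 (the licensor proposes): the licensee will accept anything ≥ 0, so the licensor offers 0 and keeps 30.
Round 4 (the licensee proposes): the licensor can get 30 next round, worth 0.61 × 30 = 18.3 now, so the licensee offers 18.3, keeping 11.7.
Round 3 (the licensor proposes): the licensee can get 11.7 next round, worth 0.4 × 11.7 = 4.68 now, so the licensor offers 4.68, keeping 25.32.
Round 2 (the licensee proposes): the licensor can get 25.32 next round, worth 0.61 × 25.32 = 15.4452 now, so the licensee offers 15.4452, keeping 14.5548.
So by rejecting in round 1, the licensee gets 14.5548 next round, worth 0.4 × 14.5548 = 5.82192 now.
Offer 8 ≥ 5.82192, so the licensee accepts.

Accept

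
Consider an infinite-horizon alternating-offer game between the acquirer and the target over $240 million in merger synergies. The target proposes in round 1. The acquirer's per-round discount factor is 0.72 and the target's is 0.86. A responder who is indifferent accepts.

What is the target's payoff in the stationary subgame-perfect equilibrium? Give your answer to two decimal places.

Let x be the target's share when the target proposes and y be the acquirer's share when the acquirer proposes.
The acquirer accepts iff offered ≥ 0.72·y, so x = 240 − 0.72y. Symmetrically y = 240 − 0.86x.
Substituting: x = 240 − 0.72(240 − 0.86x), giving x(1 − 0.86·0.72) = 240(1 − 0.72).
So x = 240 × 0.28 / 0.3808 ≈ 176.4706, and the acquirer receives 240 − x ≈ 63.5294.

176.47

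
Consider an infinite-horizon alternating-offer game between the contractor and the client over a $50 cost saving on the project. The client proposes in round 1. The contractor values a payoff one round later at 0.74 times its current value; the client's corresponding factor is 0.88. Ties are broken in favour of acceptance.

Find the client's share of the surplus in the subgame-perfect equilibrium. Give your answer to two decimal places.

When the client proposes, the contractor accepts any offer worth at least 0.74 times what the contractor would get by proposing next round; and vice versa.
This gives x = 50 − 0.74y and y = 50 − 0.88x, where x and y are each side's share when it proposes.
Hence (1 − 0.74·0.88)x = 50(1 − 0.74), i.e. 0.3488·x = 13.
x ≈ 37.2706; the contractor's share is 50 − x ≈ 12.7294.

37.27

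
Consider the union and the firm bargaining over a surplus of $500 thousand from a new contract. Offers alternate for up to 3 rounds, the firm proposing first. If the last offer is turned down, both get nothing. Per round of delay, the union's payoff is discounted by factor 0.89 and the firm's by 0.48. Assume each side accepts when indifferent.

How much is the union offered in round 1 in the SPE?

Solve by backward induction from round 3.
Round 3 (the firm proposes): the union will accept anything ≥ 0, so the firm offers 0 and keeps 500.
Round 2 (the union proposes): the firm can get 500 next round, worth 0.48 × 500 = 240 now; the union offers that and keeps 260.
Round 1 (the firm proposes): the union can get 260 next round, worth 0.89 × 260 = 231.4 now, so the firm offers 231.4, keeping 268.6.

231.4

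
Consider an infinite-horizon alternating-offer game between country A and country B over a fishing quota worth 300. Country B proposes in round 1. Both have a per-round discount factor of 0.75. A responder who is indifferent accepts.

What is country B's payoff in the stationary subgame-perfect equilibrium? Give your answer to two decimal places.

When country B proposes, country A accepts any offer worth at least 0.75 times what country A would get by proposing next round; and vice versa.
This gives x = 300 − 0.75y and y = 300 − 0.75x, where x and y are each side's share when it proposes.
Hence (1 − 0.75·0.75)x = 300(1 − 0.75), i.e. 0.4375·x = 75.
x ≈ 171.4286; country A's share is 300 − x ≈ 128.5714.

171.43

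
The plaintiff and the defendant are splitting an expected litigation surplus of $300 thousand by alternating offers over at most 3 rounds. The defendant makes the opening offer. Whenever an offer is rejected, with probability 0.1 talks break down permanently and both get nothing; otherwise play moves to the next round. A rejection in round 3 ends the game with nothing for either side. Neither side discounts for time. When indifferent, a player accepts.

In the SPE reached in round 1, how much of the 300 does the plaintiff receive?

Round 3 (the defendant proposes): rejection yields 0 for the plaintiff; the defendant offers 0 and keeps 300.
Round 2 (the plaintiff proposes): rejecting gives the defendant an expected 0.9 × 300 = 270. The plaintiff offers 270 and keeps 300 − 270 = 30.
Round 1 (the defendant proposes): rejecting gives the plaintiff an expected 0.9 × 30 = 27; the defendant offers that and keeps 273.

27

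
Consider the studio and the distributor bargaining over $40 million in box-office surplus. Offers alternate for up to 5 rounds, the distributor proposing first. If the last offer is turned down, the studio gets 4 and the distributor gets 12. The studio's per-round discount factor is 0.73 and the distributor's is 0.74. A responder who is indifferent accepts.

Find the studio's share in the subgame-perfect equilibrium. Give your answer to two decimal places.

12.86

Round 5 (the distributor proposes): the studio gets 4 if talks fail, so the distributor offers 4 and keeps 36.
Round 4 (the studio proposes): the distributor can get 36 next round, worth 0.74 × 36 = 26.64 now, so the studio offers 26.64, keeping 13.36.
Round 3 (the distributor proposes): the studio can get 13.36 next round, worth 0.73 × 13.36 = 9.7528 now. The distributor offers 9.7528 and keeps 40 − 9.7528 = 30.2472.
Round 2 (the studio proposes): the distributor can get 30.2472 next round, worth 0.74 × 30.2472 = 22.382928 now. The studio offers 22.382928 and keeps 40 − 22.382928 = 17.617072.
Round 1 (the distributor proposes): the studio can get 17.617072 next round, worth 0.73 × 17.617072 = 12.86046256 now; the distributor offers that and keeps 27.13953744.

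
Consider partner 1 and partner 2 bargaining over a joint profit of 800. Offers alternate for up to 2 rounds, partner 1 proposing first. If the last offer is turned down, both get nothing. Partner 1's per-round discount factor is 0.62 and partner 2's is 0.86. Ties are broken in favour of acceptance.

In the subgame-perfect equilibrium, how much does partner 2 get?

688

Round 2 (partner 2 proposes): partner 1 will accept anything ≥ 0, so partner 2 offers 0 and keeps 800.
Round 1 (partner 1 proposes): partner 2 can get 800 next round, worth 0.86 × 800 = 688 now; partner 1 offers that and keeps 112.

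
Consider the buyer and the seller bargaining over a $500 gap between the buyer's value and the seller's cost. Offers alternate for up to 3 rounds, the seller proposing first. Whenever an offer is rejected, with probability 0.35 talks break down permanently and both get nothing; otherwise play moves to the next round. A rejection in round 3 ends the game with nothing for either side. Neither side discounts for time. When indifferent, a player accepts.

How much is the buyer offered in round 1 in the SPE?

Round 3 (the seller proposes): the buyer will accept anything ≥ 0, so the seller offers 0 and keeps 500.
Round 2 (the buyer proposes): rejecting gives the seller an expected 0.65 × 500 = 325. The buyer offers 325 and keeps 500 − 325 = 175.
Round 1 (the seller proposes): rejecting gives the buyer an expected 0.65 × 175 = 113.75; the seller offers that and keeps 386.25.

113.75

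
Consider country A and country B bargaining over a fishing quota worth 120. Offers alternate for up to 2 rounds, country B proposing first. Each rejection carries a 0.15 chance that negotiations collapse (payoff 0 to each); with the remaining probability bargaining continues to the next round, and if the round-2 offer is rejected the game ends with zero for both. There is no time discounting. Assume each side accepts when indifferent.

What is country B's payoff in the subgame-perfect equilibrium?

18

By backward induction:
Round 2 (country A proposes): country B will accept anything ≥ 0, so country A offers 0 and keeps 120.
Round 1 (country B proposes): rejecting gives country A an expected 0.85 × 120 = 102; country B offers that and keeps 18.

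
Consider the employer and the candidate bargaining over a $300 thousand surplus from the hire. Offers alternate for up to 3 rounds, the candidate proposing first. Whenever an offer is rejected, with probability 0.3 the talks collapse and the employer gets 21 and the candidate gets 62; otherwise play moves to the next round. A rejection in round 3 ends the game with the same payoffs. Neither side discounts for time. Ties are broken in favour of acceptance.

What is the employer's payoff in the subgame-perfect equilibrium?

66.57

Round 3 (the candidate proposes): the employer gets 21 if talks fail, so the candidate offers 21 and keeps 279.
Round 2 (the employer proposes): rejecting gives the candidate an expected 0.7 × 279 + 0.3 × 62 = 213.9; the employer offers that and keeps 86.1.
Round 1 (the candidate proposes): rejecting gives the employer an expected 0.7 × 86.1 + 0.3 × 21 = 66.57. The candidate offers 66.57 and keeps 300 − 66.57 = 233.43.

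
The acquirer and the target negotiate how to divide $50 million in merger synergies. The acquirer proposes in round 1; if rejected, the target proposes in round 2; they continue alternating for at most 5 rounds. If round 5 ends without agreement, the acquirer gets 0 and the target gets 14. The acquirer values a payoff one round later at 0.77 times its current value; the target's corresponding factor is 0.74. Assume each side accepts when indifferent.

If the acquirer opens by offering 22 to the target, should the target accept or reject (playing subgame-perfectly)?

Accept

Work out the target's continuation value if the offer is rejected.
Round 5 (the acquirer proposes): the target gets 14 if talks fail, so the acquirer offers 14 and keeps 36.
Round 4 (the target proposes): the acquirer can get 36 next round, worth 0.77 × 36 = 27.72 now; the target offers that and keeps 22.28.
Round 3 (the acquirer proposes): the target can get 22.28 next round, worth 0.74 × 22.28 = 16.4872 now; the acquirer offers that and keeps 33.5128.
Round 2 (the target proposes): the acquirer can get 33.5128 next round, worth 0.77 × 33.5128 = 25.804856 now, so the target offers 25.804856, keeping 24.195144.
So by rejecting in round 1, the target gets 24.195144 next round, worth 0.74 × 24.195144 = 17.90440656 now.
Offer 22 ≥ 17.90440656, so the target accepts.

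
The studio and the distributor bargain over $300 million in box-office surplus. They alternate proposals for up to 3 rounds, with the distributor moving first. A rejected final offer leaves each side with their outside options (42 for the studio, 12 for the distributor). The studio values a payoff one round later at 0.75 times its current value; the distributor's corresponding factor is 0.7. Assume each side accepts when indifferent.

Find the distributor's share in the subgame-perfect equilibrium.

Round 3 (the distributor proposes): the studio gets 42 if talks fail, so the distributor offers 42 and keeps 258.
Round 2 (the studio proposes): the distributor can get 258 next round, worth 0.7 × 258 = 180.6 now. The studio offers 180.6 and keeps 300 − 180.6 = 119.4.
Round 1 (the distributor proposes): the studio can get 119.4 next round, worth 0.75 × 119.4 = 89.55 now, so the distributor offers 89.55, keeping 210.45.

210.45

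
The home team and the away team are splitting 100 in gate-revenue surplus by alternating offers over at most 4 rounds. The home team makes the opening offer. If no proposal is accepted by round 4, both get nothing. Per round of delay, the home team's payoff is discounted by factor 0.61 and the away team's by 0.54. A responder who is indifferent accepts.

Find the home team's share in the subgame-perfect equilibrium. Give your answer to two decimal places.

Work backward from the last round.
Round 4 (the away team proposes): rejection yields 0 for the home team; the away team offers 0 and keeps 100.
Round 3 (the home team proposes): the away team can get 100 next round, worth 0.54 × 100 = 54 now, so the home team offers 54, keeping 46.
Round 2 (the away team proposes): the home team can get 46 next round, worth 0.61 × 46 = 28.06 now; the away team offers that and keeps 71.94.
Round 1 (the home team proposes): the away team can get 71.94 next round, worth 0.54 × 71.94 = 38.8476 now, so the home team offers 38.8476, keeping 61.1524.

61.15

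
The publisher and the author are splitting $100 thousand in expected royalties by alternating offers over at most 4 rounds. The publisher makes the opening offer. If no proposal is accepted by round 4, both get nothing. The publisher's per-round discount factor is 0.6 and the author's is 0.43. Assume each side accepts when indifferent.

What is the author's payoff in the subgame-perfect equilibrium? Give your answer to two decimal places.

Round 4 (the author proposes): rejection yields 0 for the publisher; the author offers 0 and keeps 100.
Round 3 (the publisher proposes): the author can get 100 next round, worth 0.43 × 100 = 43 now; the publisher offers that and keeps 57.
Round 2 (the author proposes): the publisher can get 57 next round, worth 0.6 × 57 = 34.2 now; the author offers that and keeps 65.8.
Round 1 (the publisher proposes): the author can get 65.8 next round, worth 0.43 × 65.8 = 28.294 now. The publisher offers 28.294 and keeps 100 − 28.294 = 71.706.

28.29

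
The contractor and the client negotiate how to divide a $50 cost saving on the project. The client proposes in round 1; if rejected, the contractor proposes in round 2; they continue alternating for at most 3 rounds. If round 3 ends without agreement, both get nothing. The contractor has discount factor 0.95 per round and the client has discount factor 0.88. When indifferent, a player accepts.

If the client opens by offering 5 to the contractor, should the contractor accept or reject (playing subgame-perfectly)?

Round 3 (the client proposes): rejection yields 0 for the contractor; the client offers 0 and keeps 50.
Round 2 (the contractor proposes): the client can get 50 next round, worth 0.88 × 50 = 44 now, so the contractor offers 44, keeping 6.
So by rejecting in round 1, the contractor gets 6 next round, worth 0.95 × 6 = 5.7 now.
Offer 5 < 5.7, so the contractor rejects.

Reject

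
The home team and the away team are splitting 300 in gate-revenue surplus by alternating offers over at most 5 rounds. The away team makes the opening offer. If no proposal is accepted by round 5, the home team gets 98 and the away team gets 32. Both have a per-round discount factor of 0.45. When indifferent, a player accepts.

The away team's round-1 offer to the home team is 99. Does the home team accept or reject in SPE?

Accept

Work out the home team's continuation value if the offer is rejected.
Round 5 (the away team proposes): the home team gets 98 if talks fail, so the away team offers 98 and keeps 202.
Round 4 (the home team proposes): the away team can get 202 next round, worth 0.45 × 202 = 90.9 now. The home team offers 90.9 and keeps 300 − 90.9 = 209.1.
Round 3 (the away team proposes): the home team can get 209.1 next round, worth 0.45 × 209.1 = 94.095 now, so the away team offers 94.095, keeping 205.905.
Round 2 (the home team proposes): the away team can get 205.905 next round, worth 0.45 × 205.905 = 92.65725 now. The home team offers 92.65725 and keeps 300 − 92.65725 = 207.34275.
So by rejecting in round 1, the home team gets 207.34275 next round, worth 0.45 × 207.34275 = 93.3042375 now.
Offer 99 ≥ 93.3042375, so the home team accepts.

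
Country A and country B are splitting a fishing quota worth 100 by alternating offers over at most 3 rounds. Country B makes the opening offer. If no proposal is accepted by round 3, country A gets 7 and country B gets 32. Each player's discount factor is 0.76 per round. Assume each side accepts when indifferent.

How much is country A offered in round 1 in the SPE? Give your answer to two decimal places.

Round 3 (country B proposes): country A gets 7 if talks fail, so country B offers 7 and keeps 93.
Round 2 (country A proposes): country B can get 93 next round, worth 0.76 × 93 = 70.68 now. Country A offers 70.68 and keeps 100 − 70.68 = 29.32.
Round 1 (country B proposes): country A can get 29.32 next round, worth 0.76 × 29.32 = 22.2832 now; country B offers that and keeps 77.7168.

22.28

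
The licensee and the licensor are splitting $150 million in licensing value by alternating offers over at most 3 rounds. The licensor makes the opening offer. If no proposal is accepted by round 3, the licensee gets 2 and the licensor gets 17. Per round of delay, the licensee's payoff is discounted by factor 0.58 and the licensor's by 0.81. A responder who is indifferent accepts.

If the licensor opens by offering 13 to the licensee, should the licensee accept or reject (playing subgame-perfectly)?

Reject

Round 3 (the licensor proposes): the licensee gets 2 if talks fail, so the licensor offers 2 and keeps 148.
Round 2 (the licensee proposes): the licensor can get 148 next round, worth 0.81 × 148 = 119.88 now; the licensee offers that and keeps 30.12.
So by rejecting in round 1, the licensee gets 30.12 next round, worth 0.58 × 30.12 = 17.4696 now.
Offer 13 < 17.4696, so the licensee rejects.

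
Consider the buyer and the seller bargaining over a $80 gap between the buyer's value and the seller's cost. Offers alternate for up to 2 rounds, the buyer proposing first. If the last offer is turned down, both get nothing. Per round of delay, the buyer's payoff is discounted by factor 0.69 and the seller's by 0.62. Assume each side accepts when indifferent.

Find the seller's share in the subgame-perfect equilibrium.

49.6

By backward induction:
Round 2 (the seller proposes): rejection yields 0 for the buyer; the seller offers 0 and keeps 80.
Round 1 (the buyer proposes): the seller can get 80 next round, worth 0.62 × 80 = 49.6 now. The buyer offers 49.6 and keeps 80 − 49.6 = 30.4.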